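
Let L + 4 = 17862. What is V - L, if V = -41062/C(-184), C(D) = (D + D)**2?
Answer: -1209221427/67712 ≈ -17858.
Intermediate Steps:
L = 17858 (L = -4 + 17862 = 17858)
C(D) = 4*D**2 (C(D) = (2*D)**2 = 4*D**2)
V = -20531/67712 (V = -41062/(4*(-184)**2) = -41062/(4*33856) = -41062/135424 = -41062*1/135424 = -20531/67712 ≈ -0.30321)
V - L = -20531/67712 - 1*17858 = -20531/67712 - 17858 = -1209221427/67712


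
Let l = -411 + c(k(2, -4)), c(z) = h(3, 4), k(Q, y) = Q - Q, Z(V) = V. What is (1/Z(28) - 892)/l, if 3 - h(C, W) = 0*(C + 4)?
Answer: 8325/3808 ≈ 2.1862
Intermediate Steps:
k(Q, y) = 0
h(C, W) = 3 (h(C, W) = 3 - 0*(C + 4) = 3 - 0*(4 + C) = 3 - 1*0 = 3 + 0 = 3)
c(z) = 3
l = -408 (l = -411 + 3 = -408)
(1/Z(28) - 892)/l = (1/28 - 892)/(-408) = -(1/28 - 892)/408 = -1/408*(-24975/28) = 8325/3808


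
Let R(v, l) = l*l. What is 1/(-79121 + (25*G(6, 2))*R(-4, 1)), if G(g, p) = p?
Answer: -1/79071 ≈ -1.2647e-5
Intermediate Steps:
R(v, l) = l²
1/(-79121 + (25*G(6, 2))*R(-4, 1)) = 1/(-79121 + (25*2)*1²) = 1/(-79121 + 50*1) = 1/(-79121 + 50) = 1/(-79071) = -1/79071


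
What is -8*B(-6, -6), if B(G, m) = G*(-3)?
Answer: -144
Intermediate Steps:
B(G, m) = -3*G
-8*B(-6, -6) = -(-24)*(-6) = -8*18 = -144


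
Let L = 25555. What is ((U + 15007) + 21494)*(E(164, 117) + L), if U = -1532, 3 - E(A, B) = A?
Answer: 888002786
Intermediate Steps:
E(A, B) = 3 - A
((U + 15007) + 21494)*(E(164, 117) + L) = ((-1532 + 15007) + 21494)*((3 - 1*164) + 25555) = (13475 + 21494)*((3 - 164) + 25555) = 34969*(-161 + 25555) = 34969*25394 = 888002786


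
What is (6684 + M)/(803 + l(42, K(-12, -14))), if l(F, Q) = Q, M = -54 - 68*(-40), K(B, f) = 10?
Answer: 9350/813 ≈ 11.501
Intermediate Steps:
M = 2666 (M = -54 + 2720 = 2666)
(6684 + M)/(803 + l(42, K(-12, -14))) = (6684 + 2666)/(803 + 10) = 9350/813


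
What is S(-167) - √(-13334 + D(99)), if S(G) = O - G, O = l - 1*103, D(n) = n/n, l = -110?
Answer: -46 - I*√13333 ≈ -46.0 - 115.47*I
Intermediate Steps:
D(n) = 1
O = -213 (O = -110 - 1*103 = -110 - 103 = -213)
S(G) = -213 - G
S(-167) - √(-13334 + D(99)) = (-213 - 1*(-167)) - √(-13334 + 1) = (-213 + 167) - √(-13333) = -46 - I*√13333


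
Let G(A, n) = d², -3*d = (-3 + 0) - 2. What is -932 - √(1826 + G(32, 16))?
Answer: -932 - √16459/3 ≈ -974.76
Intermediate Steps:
d = 5/3 (d = -((-3 + 0) - 2)/3 = -(-3 - 2)/3 = -⅓*(-5) = 5/3 ≈ 1.6667)
G(A, n) = 25/9 (G(A, n) = (5/3)² = 25/9)
-932 - √(1826 + G(32, 16)) = -932 - √(1826 + 25/9) = -932 - √(16459/9) = -932 - √16459/3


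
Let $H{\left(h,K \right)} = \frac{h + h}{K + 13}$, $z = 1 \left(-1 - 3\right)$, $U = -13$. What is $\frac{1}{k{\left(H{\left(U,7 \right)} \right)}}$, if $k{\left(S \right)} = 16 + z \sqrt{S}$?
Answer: $\frac{10}{173} + \frac{i \sqrt{130}}{692} \approx 0.057803 + 0.016477 i$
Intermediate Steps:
$z = -4$ ($z = 1 \left(-4\right) = -4$)
$H{\left(h,K \right)} = \frac{2 h}{13 + K}$
$k{\left(S \right)} = 16 - 4 \sqrt{S}$
$\frac{1}{k{\left(H{\left(U,7 \right)} \right)}} = \frac{1}{16 - 4 \sqrt{2 \left(-13\right) \frac{1}{13 + 7}}} = \frac{1}{16 - 4 \sqrt{2 \left(-13\right) \frac{1}{20}}} = \frac{1}{16 - 4 \sqrt{- \frac{13}{10}}} = \frac{1}{16 - 4 \frac{i \sqrt{130}}{10}} = \frac{1}{16 - \frac{2 i \sqrt{130}}{5}}$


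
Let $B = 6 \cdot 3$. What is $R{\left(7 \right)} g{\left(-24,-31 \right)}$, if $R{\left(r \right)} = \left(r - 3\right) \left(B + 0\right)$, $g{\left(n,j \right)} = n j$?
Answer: $53568$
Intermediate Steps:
$B = 18$
$g{\left(n,j \right)} = j n$
$R{\left(r \right)} = -54 + 18 r$ ($R{\left(r \right)} = \left(r - 3\right) \left(18 + 0\right) = \left(-3 + r\right) 18 = -54 + 18 r$)
$R{\left(7 \right)} g{\left(-24,-31 \right)} = \left(-54 + 18 \cdot 7\right) \left(\left(-31\right) \left(-24\right)\right) = \left(-54 + 126\right) 744 = 72 \cdot 744 = 53568$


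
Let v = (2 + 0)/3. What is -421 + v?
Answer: -1261/3 ≈ -420.33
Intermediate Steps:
v = 2/3 (v = (1/3)*2 = 2/3 ≈ 0.66667)
-421 + v = -421 + 2/3 = -1261/3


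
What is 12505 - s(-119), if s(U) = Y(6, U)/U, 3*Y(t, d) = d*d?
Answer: 37634/3 ≈ 12545.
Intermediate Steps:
Y(t, d) = d**2/3 (Y(t, d) = (d*d)/3 = d**2/3)
s(U) = U/3 (s(U) = (U**2/3)/U = U/3)
12505 - s(-119) = 12505 - (-119)/3 = 12505 - 1*(-119/3) = 12505 + 119/3 = 37634/3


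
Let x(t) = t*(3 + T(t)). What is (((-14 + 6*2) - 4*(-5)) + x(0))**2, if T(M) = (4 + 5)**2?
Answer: 324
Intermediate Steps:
T(M) = 81 (T(M) = 9**2 = 81)
x(t) = 84*t (x(t) = t*(3 + 81) = t*84 = 84*t)
(((-14 + 6*2) - 4*(-5)) + x(0))**2 = (((-14 + 6*2) - 4*(-5)) + 84*0)**2 = (((-14 + 12) + 20) + 0)**2 = ((-2 + 20) + 0)**2 = (18 + 0)**2 = 18**2 = 324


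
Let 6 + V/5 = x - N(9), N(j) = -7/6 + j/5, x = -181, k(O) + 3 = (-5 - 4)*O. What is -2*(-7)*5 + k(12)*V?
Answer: 208413/2 ≈ 1.0421e+5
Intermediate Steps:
k(O) = -3 - 9*O (k(O) = -3 + (-5 - 4)*O = -3 - 9*O)
N(j) = -7/6 + j/5 (N(j) = -7*⅙ + j*(⅕) = -7/6 + j/5)
V = -5629/6 (V = -30 + 5*(-181 - (-7/6 + (⅕)*9)) = -30 + 5*(-181 - (-7/6 + 9/5)) = -30 + 5*(-181 - 1*19/30) = -30 + 5*(-181 - 19/30) = -30 + 5*(-5449/30) = -30 - 5449/6 = -5629/6 ≈ -938.17)
-2*(-7)*5 + k(12)*V = -2*(-7)*5 + (-3 - 9*12)*(-5629/6) = 14*5 + (-3 - 108)*(-5629/6) = 70 - 111*(-5629/6) = 70 + 208273/2 = 208413/2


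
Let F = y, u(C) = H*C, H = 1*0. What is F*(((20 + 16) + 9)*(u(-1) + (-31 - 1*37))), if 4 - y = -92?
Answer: -293760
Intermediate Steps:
H = 0
y = 96 (y = 4 - 1*(-92) = 4 + 92 = 96)
u(C) = 0 (u(C) = 0*C = 0)
F = 96
F*(((20 + 16) + 9)*(u(-1) + (-31 - 1*37))) = 96*(((20 + 16) + 9)*(0 + (-31 - 1*37))) = 96*((36 + 9)*(0 + (-31 - 37))) = 96*(45*(0 - 68)) = 96*(45*(-68)) = 96*(-3060) = -293760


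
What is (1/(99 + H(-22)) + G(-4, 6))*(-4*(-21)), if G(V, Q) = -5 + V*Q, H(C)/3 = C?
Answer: -26768/11 ≈ -2433.5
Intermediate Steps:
H(C) = 3*C
G(V, Q) = -5 + Q*V
(1/(99 + H(-22)) + G(-4, 6))*(-4*(-21)) = (1/(99 + 3*(-22)) + (-5 + 6*(-4)))*(-4*(-21)) = (1/(99 - 66) + (-5 - 24))*84 = (1/33 - 29)*84 = -956/33*84 = -26768/11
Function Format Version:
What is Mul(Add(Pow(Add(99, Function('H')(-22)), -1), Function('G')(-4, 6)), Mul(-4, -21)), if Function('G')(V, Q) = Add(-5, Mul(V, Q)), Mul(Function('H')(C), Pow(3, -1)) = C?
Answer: Rational(-26768, 11) ≈ -2433.5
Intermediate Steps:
Function('H')(C) = Mul(3, C)
Function('G')(V, Q) = Add(-5, Mul(Q, V))
Mul(Add(Pow(Add(99, Function('H')(-22)), -1), Function('G')(-4, 6)), Mul(-4, -21)) = Mul(Add(Pow(Add(99, Mul(3, -22)), -1), Add(-5, Mul(6, -4))), Mul(-4, -21)) = Mul(Add(Pow(Add(99, -66), -1), Add(-5, -24)), 84) = Mul(Add(Pow(33, -1), -29), 84) = Mul(Add(Rational(1, 33), -29), 84) = Mul(Rational(-956, 33), 84) = Rational(-26768, 11)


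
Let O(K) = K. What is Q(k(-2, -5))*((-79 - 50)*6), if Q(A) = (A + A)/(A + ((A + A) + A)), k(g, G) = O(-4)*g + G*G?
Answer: -387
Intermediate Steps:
k(g, G) = G² - 4*g (k(g, G) = -4*g + G*G = -4*g + G² = G² - 4*g)
Q(A) = ½ (Q(A) = (2*A)/(A + (2*A + A)) = (2*A)/(A + 3*A) = (2*A)/((4*A)) = (2*A)*(1/(4*A)) = ½)
Q(k(-2, -5))*((-79 - 50)*6) = ((-79 - 50)*6)/2 = (-129*6)/2 = (½)*(-774) = -387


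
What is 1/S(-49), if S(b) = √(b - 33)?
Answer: -I*√82/82 ≈ -0.11043*I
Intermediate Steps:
S(b) = √(-33 + b)
1/S(-49) = 1/(√(-33 - 49)) = 1/(√(-82)) = 1/(I*√82) = -I*√82/82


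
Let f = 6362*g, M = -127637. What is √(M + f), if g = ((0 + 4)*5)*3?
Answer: √254083 ≈ 504.07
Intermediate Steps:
g = 60 (g = (4*5)*3 = 20*3 = 60)
f = 381720 (f = 6362*60 = 381720)
√(M + f) = √(-127637 + 381720) = √254083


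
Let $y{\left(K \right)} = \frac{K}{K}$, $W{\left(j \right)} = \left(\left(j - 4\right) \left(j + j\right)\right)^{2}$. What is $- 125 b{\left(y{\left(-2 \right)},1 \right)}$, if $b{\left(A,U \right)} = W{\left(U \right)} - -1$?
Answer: $-4625$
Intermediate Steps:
$W{\left(j \right)} = 4 j^{2} \left(-4 + j\right)^{2}$ ($W{\left(j \right)} = \left(\left(-4 + j\right) 2 j\right)^{2} = \left(2 j \left(-4 + j\right)\right)^{2} = 4 j^{2} \left(-4 + j\right)^{2}$)
$y{\left(K \right)} = 1$
$b{\left(A,U \right)} = 1 + 4 U^{2} \left(-4 + U\right)^{2}$ ($b{\left(A,U \right)} = 4 U^{2} \left(-4 + U\right)^{2} - -1 = 4 U^{2} \left(-4 + U\right)^{2} + 1 = 1 + 4 U^{2} \left(-4 + U\right)^{2}$)
$- 125 b{\left(y{\left(-2 \right)},1 \right)} = - 125 \left(1 + 4 \cdot 1^{2} \left(-4 + 1\right)^{2}\right) = - 125 \left(1 + 4 \cdot 1 \left(-3\right)^{2}\right) = - 125 \left(1 + 4 \cdot 1 \cdot 9\right) = - 125 \left(1 + 36\right) = \left(-125\right) 37 = -4625$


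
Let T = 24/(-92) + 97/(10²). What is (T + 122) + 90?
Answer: 489231/2300 ≈ 212.71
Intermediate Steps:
T = 1631/2300 (T = 24*(-1/92) + 97/100 = -6/23 + 97*(1/100) = -6/23 + 97/100 = 1631/2300 ≈ 0.70913)
(T + 122) + 90 = (1631/2300 + 122) + 90 = 282231/2300 + 90 = 489231/2300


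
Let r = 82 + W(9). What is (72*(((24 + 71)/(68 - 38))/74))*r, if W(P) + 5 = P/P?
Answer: 8892/37 ≈ 240.32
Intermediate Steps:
W(P) = -4 (W(P) = -5 + P/P = -5 + 1 = -4)
r = 78 (r = 82 - 4 = 78)
(72*(((24 + 71)/(68 - 38))/74))*r = (72*(((24 + 71)/(68 - 38))/74))*78 = (72*((95/30)*(1/74)))*78 = (72*((95*(1/30))*(1/74)))*78 = (72*((19/6)*(1/74)))*78 = (72*(19/444))*78 = (114/37)*78 = 8892/37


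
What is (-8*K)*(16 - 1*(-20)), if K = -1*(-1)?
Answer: -288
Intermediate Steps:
K = 1
(-8*K)*(16 - 1*(-20)) = (-8*1)*(16 - 1*(-20)) = -8*(16 + 20) = -8*36 = -288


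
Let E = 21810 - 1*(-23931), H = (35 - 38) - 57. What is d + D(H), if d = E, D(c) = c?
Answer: 45681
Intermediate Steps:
H = -60 (H = -3 - 57 = -60)
E = 45741 (E = 21810 + 23931 = 45741)
d = 45741
d + D(H) = 45741 - 60 = 45681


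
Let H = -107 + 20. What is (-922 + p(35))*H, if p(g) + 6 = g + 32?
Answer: 74907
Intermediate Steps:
H = -87
p(g) = 26 + g (p(g) = -6 + (g + 32) = -6 + (32 + g) = 26 + g)
(-922 + p(35))*H = (-922 + (26 + 35))*(-87) = (-922 + 61)*(-87) = -861*(-87) = 74907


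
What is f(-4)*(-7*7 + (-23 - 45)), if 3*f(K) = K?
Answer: 156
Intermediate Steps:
f(K) = K/3
f(-4)*(-7*7 + (-23 - 45)) = ((1/3)*(-4))*(-7*7 + (-23 - 45)) = -4*(-49 - 68)/3 = -4/3*(-117) = 156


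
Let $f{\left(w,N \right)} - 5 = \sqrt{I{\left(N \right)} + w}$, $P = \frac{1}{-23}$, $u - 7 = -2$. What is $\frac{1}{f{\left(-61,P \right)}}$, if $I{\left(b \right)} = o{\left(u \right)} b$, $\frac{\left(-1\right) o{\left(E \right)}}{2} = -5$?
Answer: $\frac{115}{1988} - \frac{3 i \sqrt{3611}}{1988} \approx 0.057847 - 0.090681 i$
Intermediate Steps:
$u = 5$ ($u = 7 - 2 = 5$)
$o{\left(E \right)} = 10$ ($o{\left(E \right)} = \left(-2\right) \left(-5\right) = 10$)
$P = - \frac{1}{23} \approx -0.043478$
$I{\left(b \right)} = 10 b$
$f{\left(w,N \right)} = 5 + \sqrt{w + 10 N}$ ($f{\left(w,N \right)} = 5 + \sqrt{10 N + w} = 5 + \sqrt{w + 10 N}$)
$\frac{1}{f{\left(-61,P \right)}} = \frac{1}{5 + \sqrt{-61 + 10 \left(- \frac{1}{23}\right)}} = \frac{1}{5 + \sqrt{-61 - \frac{10}{23}}} = \frac{1}{5 + \sqrt{- \frac{1413}{23}}} = \frac{1}{5 + \frac{3 i \sqrt{3611}}{23}}$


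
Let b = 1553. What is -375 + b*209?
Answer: 324202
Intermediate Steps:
-375 + b*209 = -375 + 1553*209 = -375 + 324577 = 324202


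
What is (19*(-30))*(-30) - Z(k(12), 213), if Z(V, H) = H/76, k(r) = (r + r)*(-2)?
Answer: 1299387/76 ≈ 17097.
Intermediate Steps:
k(r) = -4*r (k(r) = (2*r)*(-2) = -4*r)
Z(V, H) = H/76 (Z(V, H) = H*(1/76) = H/76)
(19*(-30))*(-30) - Z(k(12), 213) = (19*(-30))*(-30) - 213/76 = -570*(-30) - 1*213/76 = 17100 - 213/76 = 1299387/76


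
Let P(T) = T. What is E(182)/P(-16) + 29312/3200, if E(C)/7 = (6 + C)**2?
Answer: -386346/25 ≈ -15454.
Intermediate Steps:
E(C) = 7*(6 + C)**2
E(182)/P(-16) + 29312/3200 = (7*(6 + 182)**2)/(-16) + 29312/3200 = (7*188**2)*(-1/16) + 29312*(1/3200) = (7*35344)*(-1/16) + 229/25 = 247408*(-1/16) + 229/25 = -15463 + 229/25 = -386346/25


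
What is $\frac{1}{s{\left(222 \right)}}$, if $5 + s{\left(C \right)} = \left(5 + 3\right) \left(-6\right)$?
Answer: $- \frac{1}{53} \approx -0.018868$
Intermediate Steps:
$s{\left(C \right)} = -53$ ($s{\left(C \right)} = -5 + \left(5 + 3\right) \left(-6\right) = -5 + 8 \left(-6\right) = -5 - 48 = -53$)
$\frac{1}{s{\left(222 \right)}} = \frac{1}{-53} = - \frac{1}{53}$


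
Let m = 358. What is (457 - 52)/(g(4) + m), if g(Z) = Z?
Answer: 405/362 ≈ 1.1188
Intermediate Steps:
(457 - 52)/(g(4) + m) = (457 - 52)/(4 + 358) = 405/362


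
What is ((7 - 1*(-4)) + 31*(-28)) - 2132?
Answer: -2989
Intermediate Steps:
((7 - 1*(-4)) + 31*(-28)) - 2132 = ((7 + 4) - 868) - 2132 = (11 - 868) - 2132 = -857 - 2132 = -2989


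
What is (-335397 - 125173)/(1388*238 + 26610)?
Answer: -230285/178477 ≈ -1.2903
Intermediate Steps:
(-335397 - 125173)/(1388*238 + 26610) = -460570/(330344 + 26610) = -460570/356954 = -460570*1/356954 = -230285/178477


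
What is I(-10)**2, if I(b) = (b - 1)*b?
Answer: 12100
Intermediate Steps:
I(b) = b*(-1 + b) (I(b) = (-1 + b)*b = b*(-1 + b))
I(-10)**2 = (-10*(-1 - 10))**2 = (-10*(-11))**2 = 110**2 = 12100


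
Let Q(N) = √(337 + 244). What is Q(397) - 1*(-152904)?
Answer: 152904 + √581 ≈ 1.5293e+5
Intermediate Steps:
Q(N) = √581
Q(397) - 1*(-152904) = √581 - 1*(-152904) = √581 + 152904 = 152904 + √581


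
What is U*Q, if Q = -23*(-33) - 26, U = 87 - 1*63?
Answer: 17592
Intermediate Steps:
U = 24 (U = 87 - 63 = 24)
Q = 733 (Q = 759 - 26 = 733)
U*Q = 24*733 = 17592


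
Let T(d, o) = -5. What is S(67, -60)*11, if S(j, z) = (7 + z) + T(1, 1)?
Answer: -638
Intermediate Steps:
S(j, z) = 2 + z (S(j, z) = (7 + z) - 5 = 2 + z)
S(67, -60)*11 = (2 - 60)*11 = -58*11 = -638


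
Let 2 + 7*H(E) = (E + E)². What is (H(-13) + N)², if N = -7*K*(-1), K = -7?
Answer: 109561/49 ≈ 2235.9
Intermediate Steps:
H(E) = -2/7 + 4*E²/7 (H(E) = -2/7 + (E + E)²/7 = -2/7 + (2*E)²/7 = -2/7 + (4*E²)/7 = -2/7 + 4*E²/7)
N = -49 (N = -7*(-7)*(-1) = 49*(-1) = -49)
(H(-13) + N)² = ((-2/7 + (4/7)*(-13)²) - 49)² = ((-2/7 + (4/7)*169) - 49)² = ((-2/7 + 676/7) - 49)² = (674/7 - 49)² = (331/7)² = 109561/49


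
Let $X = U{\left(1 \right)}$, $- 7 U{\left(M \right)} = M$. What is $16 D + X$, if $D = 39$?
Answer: $\frac{4367}{7} \approx 623.86$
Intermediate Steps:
$U{\left(M \right)} = - \frac{M}{7}$
$X = - \frac{1}{7}$ ($X = \left(- \frac{1}{7}\right) 1 = - \frac{1}{7} \approx -0.14286$)
$16 D + X = 16 \cdot 39 - \frac{1}{7} = 624 - \frac{1}{7} = \frac{4367}{7}$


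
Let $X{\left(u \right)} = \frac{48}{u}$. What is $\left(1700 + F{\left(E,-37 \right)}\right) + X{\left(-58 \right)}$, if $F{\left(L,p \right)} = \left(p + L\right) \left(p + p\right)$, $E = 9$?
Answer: $\frac{109364}{29} \approx 3771.2$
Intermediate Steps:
$F{\left(L,p \right)} = 2 p \left(L + p\right)$ ($F{\left(L,p \right)} = \left(L + p\right) 2 p = 2 p \left(L + p\right)$)
$\left(1700 + F{\left(E,-37 \right)}\right) + X{\left(-58 \right)} = \left(1700 + 2 \left(-37\right) \left(9 - 37\right)\right) + \frac{48}{-58} = \left(1700 + 2 \left(-37\right) \left(-28\right)\right) + 48 \left(- \frac{1}{58}\right) = \left(1700 + 2072\right) - \frac{24}{29} = 3772 - \frac{24}{29} = \frac{109364}{29}$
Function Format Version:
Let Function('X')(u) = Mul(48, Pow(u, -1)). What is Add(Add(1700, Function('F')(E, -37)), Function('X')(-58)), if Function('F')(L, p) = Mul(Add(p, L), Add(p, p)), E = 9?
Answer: Rational(109364, 29) ≈ 3771.2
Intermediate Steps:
Function('F')(L, p) = Mul(2, p, Add(L, p)) (Function('F')(L, p) = Mul(Add(L, p), Mul(2, p)) = Mul(2, p, Add(L, p)))
Add(Add(1700, Function('F')(E, -37)), Function('X')(-58)) = Add(Add(1700, Mul(2, -37, Add(9, -37))), Mul(48, Pow(-58, -1))) = Add(Add(1700, Mul(2, -37, -28)), Mul(48, Rational(-1, 58))) = Add(Add(1700, 2072), Rational(-24, 29)) = Add(3772, Rational(-24, 29)) = Rational(109364, 29)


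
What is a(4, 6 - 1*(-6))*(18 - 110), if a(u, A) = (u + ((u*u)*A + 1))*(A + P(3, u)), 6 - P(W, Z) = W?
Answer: -271860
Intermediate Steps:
P(W, Z) = 6 - W
a(u, A) = (3 + A)*(1 + u + A*u²) (a(u, A) = (u + ((u*u)*A + 1))*(A + (6 - 1*3)) = (u + (u²*A + 1))*(A + (6 - 3)) = (u + (A*u² + 1))*(A + 3) = (u + (1 + A*u²))*(3 + A) = (1 + u + A*u²)*(3 + A) = (3 + A)*(1 + u + A*u²))
a(4, 6 - 1*(-6))*(18 - 110) = (3 + (6 - 1*(-6)) + 3*4 + (6 - 1*(-6))*4 + (6 - 1*(-6))²*4² + 3*(6 - 1*(-6))*4²)*(18 - 110) = (3 + (6 + 6) + 12 + (6 + 6)*4 + (6 + 6)²*16 + 3*(6 + 6)*16)*(-92) = (3 + 12 + 12 + 12*4 + 12²*16 + 3*12*16)*(-92) = (3 + 12 + 12 + 48 + 144*16 + 576)*(-92) = (3 + 12 + 12 + 48 + 2304 + 576)*(-92) = 2955*(-92) = -271860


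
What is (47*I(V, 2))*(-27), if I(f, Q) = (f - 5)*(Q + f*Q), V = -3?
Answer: -40608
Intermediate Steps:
I(f, Q) = (-5 + f)*(Q + Q*f)
(47*I(V, 2))*(-27) = (47*(2*(-5 + (-3)**2 - 4*(-3))))*(-27) = (47*(2*(-5 + 9 + 12)))*(-27) = (47*(2*16))*(-27) = (47*32)*(-27) = 1504*(-27) = -40608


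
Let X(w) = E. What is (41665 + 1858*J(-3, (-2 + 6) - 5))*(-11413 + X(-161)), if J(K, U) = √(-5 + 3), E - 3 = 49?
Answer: -473356065 - 21108738*I*√2 ≈ -4.7336e+8 - 2.9852e+7*I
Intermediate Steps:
E = 52 (E = 3 + 49 = 52)
X(w) = 52
J(K, U) = I*√2 (J(K, U) = √(-2) = I*√2)
(41665 + 1858*J(-3, (-2 + 6) - 5))*(-11413 + X(-161)) = (41665 + 1858*(I*√2))*(-11413 + 52) = (41665 + 1858*I*√2)*(-11361) = -473356065 - 21108738*I*√2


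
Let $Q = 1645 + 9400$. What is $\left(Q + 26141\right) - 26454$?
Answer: $10732$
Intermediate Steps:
$Q = 11045$
$\left(Q + 26141\right) - 26454 = \left(11045 + 26141\right) - 26454 = 37186 - 26454 = 10732$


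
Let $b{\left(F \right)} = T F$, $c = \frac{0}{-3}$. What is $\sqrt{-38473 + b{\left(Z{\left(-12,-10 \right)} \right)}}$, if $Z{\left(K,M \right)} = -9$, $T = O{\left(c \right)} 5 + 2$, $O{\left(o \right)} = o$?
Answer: $i \sqrt{38491} \approx 196.19 i$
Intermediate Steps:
$c = 0$ ($c = 0 \left(- \frac{1}{3}\right) = 0$)
$T = 2$ ($T = 0 \cdot 5 + 2 = 0 + 2 = 2$)
$b{\left(F \right)} = 2 F$
$\sqrt{-38473 + b{\left(Z{\left(-12,-10 \right)} \right)}} = \sqrt{-38473 + 2 \left(-9\right)} = \sqrt{-38473 - 18} = \sqrt{-38491} = i \sqrt{38491}$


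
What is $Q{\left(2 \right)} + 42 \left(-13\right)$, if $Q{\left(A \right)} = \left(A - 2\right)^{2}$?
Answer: $-546$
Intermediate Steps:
$Q{\left(A \right)} = \left(-2 + A\right)^{2}$
$Q{\left(2 \right)} + 42 \left(-13\right) = \left(-2 + 2\right)^{2} + 42 \left(-13\right) = 0^{2} - 546 = 0 - 546 = -546$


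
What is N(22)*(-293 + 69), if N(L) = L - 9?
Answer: -2912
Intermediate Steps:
N(L) = -9 + L
N(22)*(-293 + 69) = (-9 + 22)*(-293 + 69) = 13*(-224) = -2912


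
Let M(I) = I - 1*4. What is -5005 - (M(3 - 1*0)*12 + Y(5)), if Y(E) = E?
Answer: -4998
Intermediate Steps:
M(I) = -4 + I (M(I) = I - 4 = -4 + I)
-5005 - (M(3 - 1*0)*12 + Y(5)) = -5005 - ((-4 + (3 - 1*0))*12 + 5) = -5005 - ((-4 + (3 + 0))*12 + 5) = -5005 - ((-4 + 3)*12 + 5) = -5005 - (-1*12 + 5) = -5005 - (-12 + 5) = -5005 - 1*(-7) = -5005 + 7 = -4998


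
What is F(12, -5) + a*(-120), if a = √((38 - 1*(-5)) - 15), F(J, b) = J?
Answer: 12 - 240*√7 ≈ -622.98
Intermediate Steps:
a = 2*√7 (a = √((38 + 5) - 15) = √(43 - 15) = √28 = 2*√7 ≈ 5.2915)
F(12, -5) + a*(-120) = 12 + (2*√7)*(-120) = 12 - 240*√7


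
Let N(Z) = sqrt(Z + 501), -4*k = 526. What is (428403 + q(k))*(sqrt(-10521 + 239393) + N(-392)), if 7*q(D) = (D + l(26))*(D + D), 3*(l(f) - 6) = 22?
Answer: 18179393*sqrt(57218)/21 + 18179393*sqrt(109)/42 ≈ 2.1159e+8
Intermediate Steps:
k = -263/2 (k = -1/4*526 = -263/2 ≈ -131.50)
N(Z) = sqrt(501 + Z)
l(f) = 40/3 (l(f) = 6 + (1/3)*22 = 6 + 22/3 = 40/3)
q(D) = 2*D*(40/3 + D)/7 (q(D) = ((D + 40/3)*(D + D))/7 = ((40/3 + D)*(2*D))/7 = (2*D*(40/3 + D))/7 = 2*D*(40/3 + D)/7)
(428403 + q(k))*(sqrt(-10521 + 239393) + N(-392)) = (428403 + (2/21)*(-263/2)*(40 + 3*(-263/2)))*(sqrt(-10521 + 239393) + sqrt(501 - 392)) = (428403 + (2/21)*(-263/2)*(40 - 789/2))*(sqrt(228872) + sqrt(109)) = (428403 + (2/21)*(-263/2)*(-709/2))*(2*sqrt(57218) + sqrt(109)) = (428403 + 186467/42)*(sqrt(109) + 2*sqrt(57218)) = 18179393*(sqrt(109) + 2*sqrt(57218))/42 = 18179393*sqrt(57218)/21 + 18179393*sqrt(109)/42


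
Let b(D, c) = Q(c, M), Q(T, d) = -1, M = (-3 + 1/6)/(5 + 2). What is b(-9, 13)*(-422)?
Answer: 422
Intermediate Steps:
M = -17/42 (M = (-3 + 1*(1/6))/7 = (-3 + 1/6)*(1/7) = -17/6*1/7 = -17/42 ≈ -0.40476)
b(D, c) = -1
b(-9, 13)*(-422) = -1*(-422) = 422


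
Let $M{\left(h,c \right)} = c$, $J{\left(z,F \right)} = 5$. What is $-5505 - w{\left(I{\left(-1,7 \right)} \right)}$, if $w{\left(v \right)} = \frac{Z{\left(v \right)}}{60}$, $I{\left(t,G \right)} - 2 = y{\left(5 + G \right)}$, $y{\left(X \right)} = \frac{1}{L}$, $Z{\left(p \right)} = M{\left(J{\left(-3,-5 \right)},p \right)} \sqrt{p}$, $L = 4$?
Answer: $- \frac{880809}{160} \approx -5505.1$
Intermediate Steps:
$Z{\left(p \right)} = p^{\frac{3}{2}}$ ($Z{\left(p \right)} = p \sqrt{p} = p^{\frac{3}{2}}$)
$y{\left(X \right)} = \frac{1}{4}$
$I{\left(t,G \right)} = \frac{9}{4}$ ($I{\left(t,G \right)} = 2 + \frac{1}{4} = \frac{9}{4}$)
$w{\left(v \right)} = \frac{v^{\frac{3}{2}}}{60}$
$-5505 - w{\left(I{\left(-1,7 \right)} \right)} = -5505 - \frac{\left(\frac{9}{4}\right)^{\frac{3}{2}}}{60} = -5505 - \frac{1}{60} \cdot \frac{27}{8} = -5505 - \frac{9}{160} = - \frac{880809}{160}$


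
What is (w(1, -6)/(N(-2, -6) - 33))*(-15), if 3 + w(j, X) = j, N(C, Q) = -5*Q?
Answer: -10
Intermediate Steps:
w(j, X) = -3 + j
(w(1, -6)/(N(-2, -6) - 33))*(-15) = ((-3 + 1)/(-5*(-6) - 33))*(-15) = (-2/(30 - 33))*(-15) = (-2/(-3))*(-15) = -⅓*(-2)*(-15) = (⅔)*(-15) = -10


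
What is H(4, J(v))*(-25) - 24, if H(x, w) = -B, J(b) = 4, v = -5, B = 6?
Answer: 126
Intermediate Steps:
H(x, w) = -6 (H(x, w) = -1*6 = -6)
H(4, J(v))*(-25) - 24 = -6*(-25) - 24 = 150 - 24 = 126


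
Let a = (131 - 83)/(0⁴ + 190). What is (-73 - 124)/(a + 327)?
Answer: -18715/31089 ≈ -0.60198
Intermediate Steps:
a = 24/95 (a = 48/(0 + 190) = 48/190 = 48*(1/190) = 24/95 ≈ 0.25263)
(-73 - 124)/(a + 327) = (-73 - 124)/(24/95 + 327) = -197/31089/95 = -197*95/31089 = -18715/31089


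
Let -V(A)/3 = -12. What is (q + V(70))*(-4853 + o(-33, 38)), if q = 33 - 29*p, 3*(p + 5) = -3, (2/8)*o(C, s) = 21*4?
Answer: -1097631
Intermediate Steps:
o(C, s) = 336 (o(C, s) = 4*(21*4) = 4*84 = 336)
V(A) = 36 (V(A) = -3*(-12) = 36)
p = -6 (p = -5 + (⅓)*(-3) = -5 - 1 = -6)
q = 207 (q = 33 - 29*(-6) = 33 + 174 = 207)
(q + V(70))*(-4853 + o(-33, 38)) = (207 + 36)*(-4853 + 336) = 243*(-4517) = -1097631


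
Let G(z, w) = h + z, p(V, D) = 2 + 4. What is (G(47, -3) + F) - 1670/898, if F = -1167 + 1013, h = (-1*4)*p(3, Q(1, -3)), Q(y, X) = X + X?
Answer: -59654/449 ≈ -132.86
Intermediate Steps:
Q(y, X) = 2*X
p(V, D) = 6
h = -24 (h = -1*4*6 = -4*6 = -24)
F = -154
G(z, w) = -24 + z
(G(47, -3) + F) - 1670/898 = ((-24 + 47) - 154) - 1670/898 = (23 - 154) - 1670*1/898 = -131 - 835/449 = -59654/449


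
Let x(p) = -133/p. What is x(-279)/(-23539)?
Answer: -133/6567381 ≈ -2.0252e-5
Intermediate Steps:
x(-279)/(-23539) = -133/(-279)/(-23539) = -133*(-1/279)*(-1/23539) = (133/279)*(-1/23539) = -133/6567381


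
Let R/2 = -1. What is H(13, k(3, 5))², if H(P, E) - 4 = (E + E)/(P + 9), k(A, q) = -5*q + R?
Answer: 289/121 ≈ 2.3884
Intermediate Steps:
R = -2 (R = 2*(-1) = -2)
k(A, q) = -2 - 5*q (k(A, q) = -5*q - 2 = -2 - 5*q)
H(P, E) = 4 + 2*E/(9 + P) (H(P, E) = 4 + (E + E)/(P + 9) = 4 + (2*E)/(9 + P) = 4 + 2*E/(9 + P))
H(13, k(3, 5))² = (2*(18 + (-2 - 5*5) + 2*13)/(9 + 13))² = (2*(18 + (-2 - 25) + 26)/22)² = (2*(1/22)*(18 - 27 + 26))² = (2*(1/22)*17)² = (17/11)² = 289/121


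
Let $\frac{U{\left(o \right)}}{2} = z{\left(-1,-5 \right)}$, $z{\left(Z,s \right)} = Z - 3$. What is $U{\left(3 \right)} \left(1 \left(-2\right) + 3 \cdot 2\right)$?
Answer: $-32$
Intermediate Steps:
$z{\left(Z,s \right)} = -3 + Z$
$U{\left(o \right)} = -8$ ($U{\left(o \right)} = 2 \left(-3 - 1\right) = 2 \left(-4\right) = -8$)
$U{\left(3 \right)} \left(1 \left(-2\right) + 3 \cdot 2\right) = - 8 \left(1 \left(-2\right) + 3 \cdot 2\right) = - 8 \left(-2 + 6\right) = \left(-8\right) 4 = -32$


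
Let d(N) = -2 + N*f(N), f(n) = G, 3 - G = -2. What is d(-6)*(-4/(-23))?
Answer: -128/23 ≈ -5.5652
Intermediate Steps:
G = 5 (G = 3 - 1*(-2) = 3 + 2 = 5)
f(n) = 5
d(N) = -2 + 5*N (d(N) = -2 + N*5 = -2 + 5*N)
d(-6)*(-4/(-23)) = (-2 + 5*(-6))*(-4/(-23)) = (-2 - 30)*(-4*(-1/23)) = -32*4/23 = -128/23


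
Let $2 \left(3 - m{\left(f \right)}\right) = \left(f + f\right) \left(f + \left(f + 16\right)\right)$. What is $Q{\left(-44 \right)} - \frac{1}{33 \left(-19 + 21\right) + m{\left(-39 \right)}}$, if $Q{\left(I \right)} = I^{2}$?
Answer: $\frac{4547665}{2349} \approx 1936.0$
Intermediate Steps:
$m{\left(f \right)} = 3 - f \left(16 + 2 f\right)$ ($m{\left(f \right)} = 3 - \frac{\left(f + f\right) \left(f + \left(f + 16\right)\right)}{2} = 3 - \frac{2 f \left(f + \left(16 + f\right)\right)}{2} = 3 - \frac{2 f \left(16 + 2 f\right)}{2} = 3 - f \left(16 + 2 f\right)$)
$Q{\left(-44 \right)} - \frac{1}{33 \left(-19 + 21\right) + m{\left(-39 \right)}} = \left(-44\right)^{2} - \frac{1}{33 \left(-19 + 21\right) - \left(-627 + 3042\right)} = 1936 - \frac{1}{33 \cdot 2 + \left(3 + 624 - 3042\right)} = 1936 - \frac{1}{66 + \left(3 + 624 - 3042\right)} = 1936 - \frac{1}{66 - 2415} = 1936 - \frac{1}{-2349} = 1936 - - \frac{1}{2349} = 1936 + \frac{1}{2349} = \frac{4547665}{2349}$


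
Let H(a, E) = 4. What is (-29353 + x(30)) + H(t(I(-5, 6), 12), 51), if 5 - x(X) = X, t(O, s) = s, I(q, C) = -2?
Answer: -29374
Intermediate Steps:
x(X) = 5 - X
(-29353 + x(30)) + H(t(I(-5, 6), 12), 51) = (-29353 + (5 - 1*30)) + 4 = (-29353 + (5 - 30)) + 4 = (-29353 - 25) + 4 = -29378 + 4 = -29374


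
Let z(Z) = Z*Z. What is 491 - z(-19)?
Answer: 130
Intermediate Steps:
z(Z) = Z²
491 - z(-19) = 491 - 1*(-19)² = 491 - 1*361 = 491 - 361 = 130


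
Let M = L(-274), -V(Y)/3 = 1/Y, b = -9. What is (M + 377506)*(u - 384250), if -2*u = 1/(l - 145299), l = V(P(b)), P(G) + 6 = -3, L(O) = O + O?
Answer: -63137840617838563/435896 ≈ -1.4485e+11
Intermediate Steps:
L(O) = 2*O
P(G) = -9 (P(G) = -6 - 3 = -9)
V(Y) = -3/Y
l = ⅓ (l = -3/(-9) = -3*(-⅑) = ⅓ ≈ 0.33333)
M = -548 (M = 2*(-274) = -548)
u = 3/871792 (u = -1/(2*(⅓ - 145299)) = -1/(2*(-435896/3)) = -½*(-3/435896) = 3/871792 ≈ 3.4412e-6)
(M + 377506)*(u - 384250) = (-548 + 377506)*(3/871792 - 384250) = 376958*(-334986075997/871792) = -63137840617838563/435896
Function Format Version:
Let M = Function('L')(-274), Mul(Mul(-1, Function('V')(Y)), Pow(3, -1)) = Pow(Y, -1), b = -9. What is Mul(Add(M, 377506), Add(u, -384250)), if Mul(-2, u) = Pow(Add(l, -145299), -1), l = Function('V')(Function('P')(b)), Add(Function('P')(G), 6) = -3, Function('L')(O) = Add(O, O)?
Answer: Rational(-63137840617838563, 435896) ≈ -1.4485e+11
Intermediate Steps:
Function('L')(O) = Mul(2, O)
Function('P')(G) = -9 (Function('P')(G) = Add(-6, -3) = -9)
Function('V')(Y) = Mul(-3, Pow(Y, -1))
l = Rational(1, 3) (l = Mul(-3, Pow(-9, -1)) = Mul(-3, Rational(-1, 9)) = Rational(1, 3) ≈ 0.33333)
M = -548 (M = Mul(2, -274) = -548)
u = Rational(3, 871792) (u = Mul(Rational(-1, 2), Pow(Add(Rational(1, 3), -145299), -1)) = Mul(Rational(-1, 2), Pow(Rational(-435896, 3), -1)) = Mul(Rational(-1, 2), Rational(-3, 435896)) = Rational(3, 871792) ≈ 3.4412e-6)
Mul(Add(M, 377506), Add(u, -384250)) = Mul(Add(-548, 377506), Add(Rational(3, 871792), -384250)) = Mul(376958, Rational(-334986075997, 871792)) = Rational(-63137840617838563, 435896)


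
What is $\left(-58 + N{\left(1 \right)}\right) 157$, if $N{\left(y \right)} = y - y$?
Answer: $-9106$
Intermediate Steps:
$N{\left(y \right)} = 0$
$\left(-58 + N{\left(1 \right)}\right) 157 = \left(-58 + 0\right) 157 = \left(-58\right) 157 = -9106$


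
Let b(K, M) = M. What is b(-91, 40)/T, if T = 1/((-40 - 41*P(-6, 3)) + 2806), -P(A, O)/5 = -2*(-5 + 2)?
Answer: 159840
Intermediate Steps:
P(A, O) = -30 (P(A, O) = -(-10)*(-5 + 2) = -(-10)*(-3) = -5*6 = -30)
T = 1/3996 (T = 1/((-40 - 41*(-30)) + 2806) = 1/((-40 + 1230) + 2806) = 1/(1190 + 2806) = 1/3996 ≈ 0.00025025)
b(-91, 40)/T = 40/(1/3996) = 40*3996 = 159840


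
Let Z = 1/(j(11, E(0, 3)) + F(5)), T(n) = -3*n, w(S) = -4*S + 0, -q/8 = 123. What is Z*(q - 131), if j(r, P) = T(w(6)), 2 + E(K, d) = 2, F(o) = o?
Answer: -1115/77 ≈ -14.481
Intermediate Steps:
q = -984 (q = -8*123 = -984)
E(K, d) = 0 (E(K, d) = -2 + 2 = 0)
w(S) = -4*S
j(r, P) = 72 (j(r, P) = -(-12)*6 = -3*(-24) = 72)
Z = 1/77 (Z = 1/(72 + 5) = 1/77 ≈ 0.012987)
Z*(q - 131) = (-984 - 131)/77 = (1/77)*(-1115) = -1115/77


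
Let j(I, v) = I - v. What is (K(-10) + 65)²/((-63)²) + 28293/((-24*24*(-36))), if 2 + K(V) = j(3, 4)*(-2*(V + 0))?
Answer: 1859701/1016064 ≈ 1.8303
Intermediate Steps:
K(V) = -2 + 2*V (K(V) = -2 + (3 - 1*4)*(-2*(V + 0)) = -2 + (3 - 4)*(-2*V) = -2 - (-2)*V = -2 + 2*V)
(K(-10) + 65)²/((-63)²) + 28293/((-24*24*(-36))) = ((-2 + 2*(-10)) + 65)²/((-63)²) + 28293/((-24*24*(-36))) = ((-2 - 20) + 65)²/3969 + 28293/((-576*(-36))) = (-22 + 65)²*(1/3969) + 28293/20736 = 43²*(1/3969) + 28293*(1/20736) = 1849*(1/3969) + 9431/6912 = 1849/3969 + 9431/6912 = 1859701/1016064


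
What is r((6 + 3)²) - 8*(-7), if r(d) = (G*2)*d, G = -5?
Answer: -754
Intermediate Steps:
r(d) = -10*d (r(d) = (-5*2)*d = -10*d)
r((6 + 3)²) - 8*(-7) = -10*(6 + 3)² - 8*(-7) = -10*9² + 56 = -10*81 + 56 = -810 + 56 = -754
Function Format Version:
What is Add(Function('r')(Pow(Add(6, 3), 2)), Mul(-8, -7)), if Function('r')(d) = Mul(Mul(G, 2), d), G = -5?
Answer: -754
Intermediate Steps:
Function('r')(d) = Mul(-10, d) (Function('r')(d) = Mul(Mul(-5, 2), d) = Mul(-10, d))
Add(Function('r')(Pow(Add(6, 3), 2)), Mul(-8, -7)) = Add(Mul(-10, Pow(Add(6, 3), 2)), Mul(-8, -7)) = Add(Mul(-10, Pow(9, 2)), 56) = Add(Mul(-10, 81), 56) = Add(-810, 56) = -754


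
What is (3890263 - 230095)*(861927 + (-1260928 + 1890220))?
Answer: 5458112064792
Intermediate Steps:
(3890263 - 230095)*(861927 + (-1260928 + 1890220)) = 3660168*(861927 + 629292) = 3660168*1491219 = 5458112064792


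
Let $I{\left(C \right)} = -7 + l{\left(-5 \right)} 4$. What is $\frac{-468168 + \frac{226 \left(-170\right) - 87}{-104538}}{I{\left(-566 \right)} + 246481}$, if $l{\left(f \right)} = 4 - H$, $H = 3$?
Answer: $- \frac{6991615411}{3680902452} \approx -1.8994$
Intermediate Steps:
$l{\left(f \right)} = 1$ ($l{\left(f \right)} = 4 - 3 = 1$)
$I{\left(C \right)} = -3$ ($I{\left(C \right)} = -7 + 1 \cdot 4 = -7 + 4 = -3$)
$\frac{-468168 + \frac{226 \left(-170\right) - 87}{-104538}}{I{\left(-566 \right)} + 246481} = \frac{-468168 + \frac{226 \left(-170\right) - 87}{-104538}}{-3 + 246481} = \frac{-468168 + \left(-38420 - 87\right) \left(- \frac{1}{104538}\right)}{246478} = \left(-468168 - - \frac{5501}{14934}\right) \frac{1}{246478} = \left(-468168 + \frac{5501}{14934}\right) \frac{1}{246478} = \left(- \frac{6991615411}{14934}\right) \frac{1}{246478} = - \frac{6991615411}{3680902452}$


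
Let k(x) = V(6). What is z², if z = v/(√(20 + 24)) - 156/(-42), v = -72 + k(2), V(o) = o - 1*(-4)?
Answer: 54525/539 - 1612*√11/77 ≈ 31.726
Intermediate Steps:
V(o) = 4 + o (V(o) = o + 4 = 4 + o)
k(x) = 10 (k(x) = 4 + 6 = 10)
v = -62 (v = -72 + 10 = -62)
z = 26/7 - 31*√11/11 (z = -62/√(20 + 24) - 156/(-42) = -62*√11/22 - 156*(-1/42) = -62*√11/22 + 26/7 = -31*√11/11 + 26/7 = 26/7 - 31*√11/11 ≈ -5.6326)
z² = (26/7 - 31*√11/11)²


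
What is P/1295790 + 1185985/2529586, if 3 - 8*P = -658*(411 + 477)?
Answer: 2295392472017/4370416323920 ≈ 0.52521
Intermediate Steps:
P = 584307/8 (P = 3/8 - (-329)*(411 + 477)/4 = 3/8 - (-329)*888/4 = 3/8 - 1/8*(-584304) = 3/8 + 73038 = 584307/8 ≈ 73038.)
P/1295790 + 1185985/2529586 = (584307/8)/1295790 + 1185985/2529586 = (584307/8)*(1/1295790) + 1185985*(1/2529586) = 194769/3455440 + 1185985/2529586 = 2295392472017/4370416323920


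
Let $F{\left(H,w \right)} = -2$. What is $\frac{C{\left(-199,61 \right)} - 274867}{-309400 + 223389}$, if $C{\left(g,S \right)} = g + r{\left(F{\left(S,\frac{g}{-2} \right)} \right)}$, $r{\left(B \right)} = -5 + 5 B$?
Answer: $\frac{275081}{86011} \approx 3.1982$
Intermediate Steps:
$C{\left(g,S \right)} = -15 + g$ ($C{\left(g,S \right)} = g + \left(-5 + 5 \left(-2\right)\right) = g - 15 = -15 + g$)
$\frac{C{\left(-199,61 \right)} - 274867}{-309400 + 223389} = \frac{\left(-15 - 199\right) - 274867}{-309400 + 223389} = \frac{-214 - 274867}{-86011} = \left(-275081\right) \left(- \frac{1}{86011}\right) = \frac{275081}{86011}$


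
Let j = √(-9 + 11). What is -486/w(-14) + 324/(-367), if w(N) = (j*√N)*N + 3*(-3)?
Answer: -199098/2043823 - 13608*I*√7/5569 ≈ -0.097414 - 6.465*I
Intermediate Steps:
j = √2 ≈ 1.4142
w(N) = -9 + √2*N^(3/2) (w(N) = (√2*√N)*N + 3*(-3) = √2*N^(3/2) - 9 = -9 + √2*N^(3/2))
-486/w(-14) + 324/(-367) = -486/(-9 + √2*(-14)^(3/2)) + 324/(-367) = -486/(-9 + √2*(-14*I*√14)) + 324*(-1/367) = -486/(-9 - 28*I*√7) - 324/367 = -324/367 - 486/(-9 - 28*I*√7)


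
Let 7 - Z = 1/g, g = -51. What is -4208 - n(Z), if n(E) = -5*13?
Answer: -4143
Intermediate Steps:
Z = 358/51 (Z = 7 - 1/(-51) = 7 - 1*(-1/51) = 7 + 1/51 = 358/51 ≈ 7.0196)
n(E) = -65
-4208 - n(Z) = -4208 - 1*(-65) = -4208 + 65 = -4143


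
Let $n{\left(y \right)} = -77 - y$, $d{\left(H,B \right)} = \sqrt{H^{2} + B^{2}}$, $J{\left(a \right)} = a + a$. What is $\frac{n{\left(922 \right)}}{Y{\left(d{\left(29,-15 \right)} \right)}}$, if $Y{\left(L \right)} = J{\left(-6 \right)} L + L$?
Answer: $\frac{999 \sqrt{1066}}{11726} \approx 2.7816$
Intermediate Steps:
$J{\left(a \right)} = 2 a$
$d{\left(H,B \right)} = \sqrt{B^{2} + H^{2}}$
$Y{\left(L \right)} = - 11 L$ ($Y{\left(L \right)} = 2 \left(-6\right) L + L = - 12 L + L = - 11 L$)
$\frac{n{\left(922 \right)}}{Y{\left(d{\left(29,-15 \right)} \right)}} = \frac{-77 - 922}{\left(-11\right) \sqrt{\left(-15\right)^{2} + 29^{2}}} = \frac{-77 - 922}{\left(-11\right) \sqrt{225 + 841}} = - \frac{999}{\left(-11\right) \sqrt{1066}} = - 999 \left(- \frac{\sqrt{1066}}{11726}\right) = \frac{999 \sqrt{1066}}{11726}$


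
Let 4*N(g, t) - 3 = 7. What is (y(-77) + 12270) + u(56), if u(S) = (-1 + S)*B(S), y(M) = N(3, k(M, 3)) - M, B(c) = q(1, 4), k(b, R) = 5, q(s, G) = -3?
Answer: 24369/2 ≈ 12185.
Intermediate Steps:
N(g, t) = 5/2 (N(g, t) = ¾ + (¼)*7 = ¾ + 7/4 = 5/2)
B(c) = -3
y(M) = 5/2 - M
u(S) = 3 - 3*S (u(S) = (-1 + S)*(-3) = 3 - 3*S)
(y(-77) + 12270) + u(56) = ((5/2 - 1*(-77)) + 12270) + (3 - 3*56) = ((5/2 + 77) + 12270) + (3 - 168) = (159/2 + 12270) - 165 = 24699/2 - 165 = 24369/2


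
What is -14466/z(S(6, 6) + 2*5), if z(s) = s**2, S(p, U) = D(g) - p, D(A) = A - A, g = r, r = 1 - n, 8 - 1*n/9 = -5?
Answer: -7233/8 ≈ -904.13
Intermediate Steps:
n = 117 (n = 72 - 9*(-5) = 72 + 45 = 117)
r = -116 (r = 1 - 1*117 = 1 - 117 = -116)
g = -116
D(A) = 0
S(p, U) = -p (S(p, U) = 0 - p = -p)
-14466/z(S(6, 6) + 2*5) = -14466/(-1*6 + 2*5)**2 = -14466/(-6 + 10)**2 = -14466/(4**2) = -14466/16 = -14466*1/16 = -7233/8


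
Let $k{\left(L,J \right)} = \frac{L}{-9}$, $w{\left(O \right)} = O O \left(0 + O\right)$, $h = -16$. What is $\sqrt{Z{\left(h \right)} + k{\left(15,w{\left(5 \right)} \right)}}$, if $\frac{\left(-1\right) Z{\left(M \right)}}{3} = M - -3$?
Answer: $\frac{4 \sqrt{21}}{3} \approx 6.1101$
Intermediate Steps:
$w{\left(O \right)} = O^{3}$ ($w{\left(O \right)} = O^{2} O = O^{3}$)
$Z{\left(M \right)} = -9 - 3 M$ ($Z{\left(M \right)} = - 3 \left(M - -3\right) = - 3 \left(M + 3\right) = - 3 \left(3 + M\right) = -9 - 3 M$)
$k{\left(L,J \right)} = - \frac{L}{9}$ ($k{\left(L,J \right)} = L \left(- \frac{1}{9}\right) = - \frac{L}{9}$)
$\sqrt{Z{\left(h \right)} + k{\left(15,w{\left(5 \right)} \right)}} = \sqrt{\left(-9 - -48\right) - \frac{5}{3}} = \sqrt{\left(-9 + 48\right) - \frac{5}{3}} = \sqrt{39 - \frac{5}{3}} = \sqrt{\frac{112}{3}} = \frac{4 \sqrt{21}}{3}$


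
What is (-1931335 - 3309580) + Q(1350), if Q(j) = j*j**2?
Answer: 2455134085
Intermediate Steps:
Q(j) = j**3
(-1931335 - 3309580) + Q(1350) = (-1931335 - 3309580) + 1350**3 = -5240915 + 2460375000 = 2455134085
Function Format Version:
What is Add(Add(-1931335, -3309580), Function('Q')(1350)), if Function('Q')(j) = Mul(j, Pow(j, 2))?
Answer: 2455134085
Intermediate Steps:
Function('Q')(j) = Pow(j, 3)
Add(Add(-1931335, -3309580), Function('Q')(1350)) = Add(Add(-1931335, -3309580), Pow(1350, 3)) = Add(-5240915, 2460375000) = 2455134085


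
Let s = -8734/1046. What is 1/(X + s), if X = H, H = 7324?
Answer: 523/3826085 ≈ 0.00013669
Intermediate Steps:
X = 7324
s = -4367/523 (s = -8734*1/1046 = -4367/523 ≈ -8.3499)
1/(X + s) = 1/(7324 - 4367/523) = 1/(3826085/523) = 523/3826085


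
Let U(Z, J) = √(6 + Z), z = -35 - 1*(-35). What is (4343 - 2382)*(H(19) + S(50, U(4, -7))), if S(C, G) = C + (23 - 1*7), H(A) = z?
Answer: 129426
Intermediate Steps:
z = 0 (z = -35 + 35 = 0)
H(A) = 0
S(C, G) = 16 + C (S(C, G) = C + (23 - 7) = C + 16 = 16 + C)
(4343 - 2382)*(H(19) + S(50, U(4, -7))) = (4343 - 2382)*(0 + (16 + 50)) = 1961*(0 + 66) = 1961*66 = 129426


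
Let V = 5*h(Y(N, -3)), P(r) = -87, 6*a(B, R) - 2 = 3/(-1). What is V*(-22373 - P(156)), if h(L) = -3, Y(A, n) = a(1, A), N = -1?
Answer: 334290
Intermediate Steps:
a(B, R) = -1/6 (a(B, R) = 1/3 + (3/(-1))/6 = 1/3 + (3*(-1))/6 = 1/3 + (1/6)*(-3) = 1/3 - 1/2 = -1/6)
Y(A, n) = -1/6
V = -15 (V = 5*(-3) = -15)
V*(-22373 - P(156)) = -15*(-22373 - 1*(-87)) = -15*(-22373 + 87) = -15*(-22286) = 334290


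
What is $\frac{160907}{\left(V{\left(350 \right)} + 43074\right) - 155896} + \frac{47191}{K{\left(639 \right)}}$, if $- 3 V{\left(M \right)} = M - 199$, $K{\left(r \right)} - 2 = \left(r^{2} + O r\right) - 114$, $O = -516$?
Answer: $- \frac{21906682838}{26576355245} \approx -0.82429$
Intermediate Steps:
$K{\left(r \right)} = -112 + r^{2} - 516 r$ ($K{\left(r \right)} = 2 - \left(114 - r^{2} + 516 r\right) = -112 + r^{2} - 516 r$)
$V{\left(M \right)} = \frac{199}{3} - \frac{M}{3}$ ($V{\left(M \right)} = - \frac{M - 199}{3} = - \frac{-199 + M}{3} = \frac{199}{3} - \frac{M}{3}$)
$\frac{160907}{\left(V{\left(350 \right)} + 43074\right) - 155896} + \frac{47191}{K{\left(639 \right)}} = \frac{160907}{\left(\left(\frac{199}{3} - \frac{350}{3}\right) + 43074\right) - 155896} + \frac{47191}{-112 + 639^{2} - 329724} = \frac{160907}{\left(\left(\frac{199}{3} - \frac{350}{3}\right) + 43074\right) - 155896} + \frac{47191}{-112 + 408321 - 329724} = \frac{160907}{\left(- \frac{151}{3} + 43074\right) - 155896} + \frac{47191}{78485} = \frac{160907}{\frac{129071}{3} - 155896} + 47191 \cdot \frac{1}{78485} = \frac{160907}{- \frac{338617}{3}} + \frac{47191}{78485} = 160907 \left(- \frac{3}{338617}\right) + \frac{47191}{78485} = - \frac{482721}{338617} + \frac{47191}{78485} = - \frac{21906682838}{26576355245}$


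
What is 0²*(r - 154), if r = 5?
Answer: 0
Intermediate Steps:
0²*(r - 154) = 0²*(5 - 154) = 0*(-149) = 0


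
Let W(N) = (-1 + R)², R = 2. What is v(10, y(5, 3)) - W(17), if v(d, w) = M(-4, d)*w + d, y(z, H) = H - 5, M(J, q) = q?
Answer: -11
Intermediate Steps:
y(z, H) = -5 + H
W(N) = 1 (W(N) = (-1 + 2)² = 1² = 1)
v(d, w) = d + d*w (v(d, w) = d*w + d = d + d*w)
v(10, y(5, 3)) - W(17) = 10*(1 + (-5 + 3)) - 1*1 = 10*(1 - 2) - 1 = 10*(-1) - 1 = -10 - 1 = -11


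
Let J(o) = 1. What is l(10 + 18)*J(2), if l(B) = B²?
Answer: 784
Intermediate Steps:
l(10 + 18)*J(2) = (10 + 18)²*1 = 28²*1 = 784*1 = 784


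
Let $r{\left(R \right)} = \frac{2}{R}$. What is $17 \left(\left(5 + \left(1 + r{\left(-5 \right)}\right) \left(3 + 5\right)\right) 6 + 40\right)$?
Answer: $\frac{8398}{5} \approx 1679.6$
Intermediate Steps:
$17 \left(\left(5 + \left(1 + r{\left(-5 \right)}\right) \left(3 + 5\right)\right) 6 + 40\right) = 17 \left(\left(5 + \left(1 + \frac{2}{-5}\right) \left(3 + 5\right)\right) 6 + 40\right) = 17 \left(\left(5 + \left(1 + 2 \left(- \frac{1}{5}\right)\right) 8\right) 6 + 40\right) = 17 \left(\left(5 + \left(1 - \frac{2}{5}\right) 8\right) 6 + 40\right) = 17 \left(\left(5 + \frac{3}{5} \cdot 8\right) 6 + 40\right) = 17 \left(\left(5 + \frac{24}{5}\right) 6 + 40\right) = 17 \left(\frac{49}{5} \cdot 6 + 40\right) = 17 \left(\frac{294}{5} + 40\right) = 17 \cdot \frac{494}{5} = \frac{8398}{5}$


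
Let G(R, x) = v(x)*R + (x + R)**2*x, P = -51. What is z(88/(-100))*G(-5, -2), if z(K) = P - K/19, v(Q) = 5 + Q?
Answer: 2734939/475 ≈ 5757.8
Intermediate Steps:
G(R, x) = R*(5 + x) + x*(R + x)**2 (G(R, x) = (5 + x)*R + (x + R)**2*x = R*(5 + x) + (R + x)**2*x = R*(5 + x) + x*(R + x)**2)
z(K) = -51 - K/19
z(88/(-100))*G(-5, -2) = (-51 - 88/(19*(-100)))*(-5*(5 - 2) - 2*(-5 - 2)**2) = (-51 - 88*(-1)/(19*100))*(-5*3 - 2*(-7)**2) = (-51 - 1/19*(-22/25))*(-15 - 2*49) = (-51 + 22/475)*(-15 - 98) = -24203/475*(-113) = 2734939/475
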